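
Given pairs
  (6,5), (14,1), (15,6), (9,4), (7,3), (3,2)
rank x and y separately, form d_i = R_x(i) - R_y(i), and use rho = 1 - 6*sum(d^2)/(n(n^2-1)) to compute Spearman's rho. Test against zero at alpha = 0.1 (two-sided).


Step 1: Rank x and y separately (midranks; no ties here).
rank(x): 6->2, 14->5, 15->6, 9->4, 7->3, 3->1
rank(y): 5->5, 1->1, 6->6, 4->4, 3->3, 2->2
Step 2: d_i = R_x(i) - R_y(i); compute d_i^2.
  (2-5)^2=9, (5-1)^2=16, (6-6)^2=0, (4-4)^2=0, (3-3)^2=0, (1-2)^2=1
sum(d^2) = 26.
Step 3: rho = 1 - 6*26 / (6*(6^2 - 1)) = 1 - 156/210 = 0.257143.
Step 4: Under H0, t = rho * sqrt((n-2)/(1-rho^2)) = 0.5322 ~ t(4).
Step 5: Two-sided p-value from the t-distribution with 4 df = 0.622787.
Step 6: alpha = 0.1. fail to reject H0.

rho = 0.2571, p = 0.622787, fail to reject H0 at alpha = 0.1.


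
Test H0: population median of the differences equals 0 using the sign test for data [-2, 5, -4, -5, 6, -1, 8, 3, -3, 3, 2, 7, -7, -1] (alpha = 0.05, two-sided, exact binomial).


Step 1: Discard zero differences. Original n = 14; n_eff = number of nonzero differences = 14.
Nonzero differences (with sign): -2, +5, -4, -5, +6, -1, +8, +3, -3, +3, +2, +7, -7, -1
Step 2: Count signs: positive = 7, negative = 7.
Step 3: Under H0: P(positive) = 0.5, so the number of positives S ~ Bin(14, 0.5).
Step 4: Two-sided exact p-value = sum of Bin(14,0.5) probabilities at or below the observed probability = 1.000000.
Step 5: alpha = 0.05. fail to reject H0.

n_eff = 14, pos = 7, neg = 7, p = 1.000000, fail to reject H0.


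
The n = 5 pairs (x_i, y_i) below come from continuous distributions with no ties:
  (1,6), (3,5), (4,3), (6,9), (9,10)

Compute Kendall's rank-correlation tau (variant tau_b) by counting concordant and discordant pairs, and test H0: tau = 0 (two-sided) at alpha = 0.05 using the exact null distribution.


Step 1: Enumerate the 10 unordered pairs (i,j) with i<j and classify each by sign(x_j-x_i) * sign(y_j-y_i).
  (1,2):dx=+2,dy=-1->D; (1,3):dx=+3,dy=-3->D; (1,4):dx=+5,dy=+3->C; (1,5):dx=+8,dy=+4->C
  (2,3):dx=+1,dy=-2->D; (2,4):dx=+3,dy=+4->C; (2,5):dx=+6,dy=+5->C; (3,4):dx=+2,dy=+6->C
  (3,5):dx=+5,dy=+7->C; (4,5):dx=+3,dy=+1->C
Step 2: C = 7, D = 3, total pairs = 10.
Step 3: tau = (C - D)/(n(n-1)/2) = (7 - 3)/10 = 0.400000.
Step 4: Exact two-sided p-value (enumerate n! = 120 permutations of y under H0): p = 0.483333.
Step 5: alpha = 0.05. fail to reject H0.

tau_b = 0.4000 (C=7, D=3), p = 0.483333, fail to reject H0.


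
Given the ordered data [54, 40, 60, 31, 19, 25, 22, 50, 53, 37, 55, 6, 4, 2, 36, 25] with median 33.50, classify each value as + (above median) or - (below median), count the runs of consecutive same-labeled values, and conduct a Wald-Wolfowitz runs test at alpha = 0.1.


Step 1: Compute median = 33.50; label A = above, B = below.
Labels in order: AAABBBBAAAABBBAB  (n_A = 8, n_B = 8)
Step 2: Count runs R = 6.
Step 3: Under H0 (random ordering), E[R] = 2*n_A*n_B/(n_A+n_B) + 1 = 2*8*8/16 + 1 = 9.0000.
        Var[R] = 2*n_A*n_B*(2*n_A*n_B - n_A - n_B) / ((n_A+n_B)^2 * (n_A+n_B-1)) = 14336/3840 = 3.7333.
        SD[R] = 1.9322.
Step 4: Continuity-corrected z = (R + 0.5 - E[R]) / SD[R] = (6 + 0.5 - 9.0000) / 1.9322 = -1.2939.
Step 5: Two-sided p-value via normal approximation = 2*(1 - Phi(|z|)) = 0.195709.
Step 6: alpha = 0.1. fail to reject H0.

R = 6, z = -1.2939, p = 0.195709, fail to reject H0.


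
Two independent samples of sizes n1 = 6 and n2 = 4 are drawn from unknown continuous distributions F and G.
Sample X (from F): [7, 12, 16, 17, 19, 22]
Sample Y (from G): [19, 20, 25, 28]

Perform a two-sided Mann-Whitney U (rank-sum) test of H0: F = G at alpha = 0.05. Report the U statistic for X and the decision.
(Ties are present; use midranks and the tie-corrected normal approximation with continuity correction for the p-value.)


Step 1: Combine and sort all 10 observations; assign midranks.
sorted (value, group): (7,X), (12,X), (16,X), (17,X), (19,X), (19,Y), (20,Y), (22,X), (25,Y), (28,Y)
ranks: 7->1, 12->2, 16->3, 17->4, 19->5.5, 19->5.5, 20->7, 22->8, 25->9, 28->10
Step 2: Rank sum for X: R1 = 1 + 2 + 3 + 4 + 5.5 + 8 = 23.5.
Step 3: U_X = R1 - n1(n1+1)/2 = 23.5 - 6*7/2 = 23.5 - 21 = 2.5.
       U_Y = n1*n2 - U_X = 24 - 2.5 = 21.5.
Step 4: Ties are present, so use the tie-corrected normal approximation (with continuity correction) for the p-value.
Step 5: p-value = 0.054273; compare to alpha = 0.05. fail to reject H0.

U_X = 2.5, p = 0.054273, fail to reject H0 at alpha = 0.05.


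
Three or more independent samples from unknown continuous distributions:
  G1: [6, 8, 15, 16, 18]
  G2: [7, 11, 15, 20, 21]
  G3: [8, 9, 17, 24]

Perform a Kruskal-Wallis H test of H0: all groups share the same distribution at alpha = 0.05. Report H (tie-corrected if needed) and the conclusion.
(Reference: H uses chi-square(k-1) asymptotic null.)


Step 1: Combine all N = 14 observations and assign midranks.
sorted (value, group, rank): (6,G1,1), (7,G2,2), (8,G1,3.5), (8,G3,3.5), (9,G3,5), (11,G2,6), (15,G1,7.5), (15,G2,7.5), (16,G1,9), (17,G3,10), (18,G1,11), (20,G2,12), (21,G2,13), (24,G3,14)
Step 2: Sum ranks within each group.
R_1 = 32 (n_1 = 5)
R_2 = 40.5 (n_2 = 5)
R_3 = 32.5 (n_3 = 4)
Step 3: H = 12/(N(N+1)) * sum(R_i^2/n_i) - 3(N+1)
     = 12/(14*15) * (32^2/5 + 40.5^2/5 + 32.5^2/4) - 3*15
     = 0.057143 * 796.913 - 45
     = 0.537857.
Step 4: Ties present; correction factor C = 1 - 12/(14^3 - 14) = 0.995604. Corrected H = 0.537857 / 0.995604 = 0.540232.
Step 5: Under H0, H ~ chi^2(2); p-value = 0.763291.
Step 6: alpha = 0.05. fail to reject H0.

H = 0.5402, df = 2, p = 0.763291, fail to reject H0.


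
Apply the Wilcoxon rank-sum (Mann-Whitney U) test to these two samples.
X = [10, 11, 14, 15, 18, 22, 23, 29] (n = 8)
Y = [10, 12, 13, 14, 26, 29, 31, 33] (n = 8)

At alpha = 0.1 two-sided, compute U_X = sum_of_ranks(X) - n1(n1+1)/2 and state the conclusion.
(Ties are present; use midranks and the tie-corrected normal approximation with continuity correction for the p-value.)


Step 1: Combine and sort all 16 observations; assign midranks.
sorted (value, group): (10,X), (10,Y), (11,X), (12,Y), (13,Y), (14,X), (14,Y), (15,X), (18,X), (22,X), (23,X), (26,Y), (29,X), (29,Y), (31,Y), (33,Y)
ranks: 10->1.5, 10->1.5, 11->3, 12->4, 13->5, 14->6.5, 14->6.5, 15->8, 18->9, 22->10, 23->11, 26->12, 29->13.5, 29->13.5, 31->15, 33->16
Step 2: Rank sum for X: R1 = 1.5 + 3 + 6.5 + 8 + 9 + 10 + 11 + 13.5 = 62.5.
Step 3: U_X = R1 - n1(n1+1)/2 = 62.5 - 8*9/2 = 62.5 - 36 = 26.5.
       U_Y = n1*n2 - U_X = 64 - 26.5 = 37.5.
Step 4: Ties are present, so use the tie-corrected normal approximation (with continuity correction) for the p-value.
Step 5: p-value = 0.598703; compare to alpha = 0.1. fail to reject H0.

U_X = 26.5, p = 0.598703, fail to reject H0 at alpha = 0.1.


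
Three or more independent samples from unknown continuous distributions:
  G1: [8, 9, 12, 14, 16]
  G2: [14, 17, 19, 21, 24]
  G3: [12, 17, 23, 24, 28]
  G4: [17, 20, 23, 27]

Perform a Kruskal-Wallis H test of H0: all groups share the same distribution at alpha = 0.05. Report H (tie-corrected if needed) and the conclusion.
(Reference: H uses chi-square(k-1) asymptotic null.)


Step 1: Combine all N = 19 observations and assign midranks.
sorted (value, group, rank): (8,G1,1), (9,G1,2), (12,G1,3.5), (12,G3,3.5), (14,G1,5.5), (14,G2,5.5), (16,G1,7), (17,G2,9), (17,G3,9), (17,G4,9), (19,G2,11), (20,G4,12), (21,G2,13), (23,G3,14.5), (23,G4,14.5), (24,G2,16.5), (24,G3,16.5), (27,G4,18), (28,G3,19)
Step 2: Sum ranks within each group.
R_1 = 19 (n_1 = 5)
R_2 = 55 (n_2 = 5)
R_3 = 62.5 (n_3 = 5)
R_4 = 53.5 (n_4 = 4)
Step 3: H = 12/(N(N+1)) * sum(R_i^2/n_i) - 3(N+1)
     = 12/(19*20) * (19^2/5 + 55^2/5 + 62.5^2/5 + 53.5^2/4) - 3*20
     = 0.031579 * 2174.01 - 60
     = 8.653026.
Step 4: Ties present; correction factor C = 1 - 48/(19^3 - 19) = 0.992982. Corrected H = 8.653026 / 0.992982 = 8.714178.
Step 5: Under H0, H ~ chi^2(3); p-value = 0.033343.
Step 6: alpha = 0.05. reject H0.

H = 8.7142, df = 3, p = 0.033343, reject H0.


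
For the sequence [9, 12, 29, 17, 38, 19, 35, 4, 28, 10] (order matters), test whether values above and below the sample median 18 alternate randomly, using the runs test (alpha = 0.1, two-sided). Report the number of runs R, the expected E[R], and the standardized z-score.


Step 1: Compute median = 18; label A = above, B = below.
Labels in order: BBABAAABAB  (n_A = 5, n_B = 5)
Step 2: Count runs R = 7.
Step 3: Under H0 (random ordering), E[R] = 2*n_A*n_B/(n_A+n_B) + 1 = 2*5*5/10 + 1 = 6.0000.
        Var[R] = 2*n_A*n_B*(2*n_A*n_B - n_A - n_B) / ((n_A+n_B)^2 * (n_A+n_B-1)) = 2000/900 = 2.2222.
        SD[R] = 1.4907.
Step 4: Continuity-corrected z = (R - 0.5 - E[R]) / SD[R] = (7 - 0.5 - 6.0000) / 1.4907 = 0.3354.
Step 5: Two-sided p-value via normal approximation = 2*(1 - Phi(|z|)) = 0.737316.
Step 6: alpha = 0.1. fail to reject H0.

R = 7, z = 0.3354, p = 0.737316, fail to reject H0.


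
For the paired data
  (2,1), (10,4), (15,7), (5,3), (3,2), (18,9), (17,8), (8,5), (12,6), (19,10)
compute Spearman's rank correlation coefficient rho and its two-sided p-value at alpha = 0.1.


Step 1: Rank x and y separately (midranks; no ties here).
rank(x): 2->1, 10->5, 15->7, 5->3, 3->2, 18->9, 17->8, 8->4, 12->6, 19->10
rank(y): 1->1, 4->4, 7->7, 3->3, 2->2, 9->9, 8->8, 5->5, 6->6, 10->10
Step 2: d_i = R_x(i) - R_y(i); compute d_i^2.
  (1-1)^2=0, (5-4)^2=1, (7-7)^2=0, (3-3)^2=0, (2-2)^2=0, (9-9)^2=0, (8-8)^2=0, (4-5)^2=1, (6-6)^2=0, (10-10)^2=0
sum(d^2) = 2.
Step 3: rho = 1 - 6*2 / (10*(10^2 - 1)) = 1 - 12/990 = 0.987879.
Step 4: Under H0, t = rho * sqrt((n-2)/(1-rho^2)) = 18.0003 ~ t(8).
Step 5: Two-sided p-value from the t-distribution with 8 df = 0.000000.
Step 6: alpha = 0.1. reject H0.

rho = 0.9879, p = 0.000000, reject H0 at alpha = 0.1.


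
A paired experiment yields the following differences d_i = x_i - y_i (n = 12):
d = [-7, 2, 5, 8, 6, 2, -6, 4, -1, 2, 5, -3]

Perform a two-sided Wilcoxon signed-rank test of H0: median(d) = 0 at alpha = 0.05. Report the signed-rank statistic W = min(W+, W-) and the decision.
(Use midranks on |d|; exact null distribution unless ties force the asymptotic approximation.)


Step 1: Drop any zero differences (none here) and take |d_i|.
|d| = [7, 2, 5, 8, 6, 2, 6, 4, 1, 2, 5, 3]
Step 2: Midrank |d_i| (ties get averaged ranks).
ranks: |7|->11, |2|->3, |5|->7.5, |8|->12, |6|->9.5, |2|->3, |6|->9.5, |4|->6, |1|->1, |2|->3, |5|->7.5, |3|->5
Step 3: Attach original signs; sum ranks with positive sign and with negative sign.
W+ = 3 + 7.5 + 12 + 9.5 + 3 + 6 + 3 + 7.5 = 51.5
W- = 11 + 9.5 + 1 + 5 = 26.5
(Check: W+ + W- = 78 should equal n(n+1)/2 = 78.)
Step 4: Test statistic W = min(W+, W-) = 26.5.
Step 5: Ties in |d|, so use the tie-corrected normal approximation.
        E[W] = n(n+1)/4 = 12*13/4 = 39.
        Tie groups: |d|=2 (t=3), |d|=5 (t=2), |d|=6 (t=2); sum(t^3 - t) = 36.
        Var[W] = n(n+1)(2n+1)/24 - sum(t^3-t)/48 = 3900/24 - 36/48 = 161.75.
        z = (W - E[W]) / sqrt(Var[W]) = (26.5 - 39) / 12.7181 = -0.9829.
        Two-sided p = 2*Phi(z) = 0.325681.
Step 6: alpha = 0.05. fail to reject H0.

W+ = 51.5, W- = 26.5, W = min = 26.5, p = 0.325681, fail to reject H0.


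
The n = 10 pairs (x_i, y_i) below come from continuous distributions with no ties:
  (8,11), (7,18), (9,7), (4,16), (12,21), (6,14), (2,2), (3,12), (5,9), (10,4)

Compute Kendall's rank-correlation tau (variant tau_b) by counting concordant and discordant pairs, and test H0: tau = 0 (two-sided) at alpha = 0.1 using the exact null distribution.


Step 1: Enumerate the 45 unordered pairs (i,j) with i<j and classify each by sign(x_j-x_i) * sign(y_j-y_i).
  (1,2):dx=-1,dy=+7->D; (1,3):dx=+1,dy=-4->D; (1,4):dx=-4,dy=+5->D; (1,5):dx=+4,dy=+10->C
  (1,6):dx=-2,dy=+3->D; (1,7):dx=-6,dy=-9->C; (1,8):dx=-5,dy=+1->D; (1,9):dx=-3,dy=-2->C
  (1,10):dx=+2,dy=-7->D; (2,3):dx=+2,dy=-11->D; (2,4):dx=-3,dy=-2->C; (2,5):dx=+5,dy=+3->C
  (2,6):dx=-1,dy=-4->C; (2,7):dx=-5,dy=-16->C; (2,8):dx=-4,dy=-6->C; (2,9):dx=-2,dy=-9->C
  (2,10):dx=+3,dy=-14->D; (3,4):dx=-5,dy=+9->D; (3,5):dx=+3,dy=+14->C; (3,6):dx=-3,dy=+7->D
  (3,7):dx=-7,dy=-5->C; (3,8):dx=-6,dy=+5->D; (3,9):dx=-4,dy=+2->D; (3,10):dx=+1,dy=-3->D
  (4,5):dx=+8,dy=+5->C; (4,6):dx=+2,dy=-2->D; (4,7):dx=-2,dy=-14->C; (4,8):dx=-1,dy=-4->C
  (4,9):dx=+1,dy=-7->D; (4,10):dx=+6,dy=-12->D; (5,6):dx=-6,dy=-7->C; (5,7):dx=-10,dy=-19->C
  (5,8):dx=-9,dy=-9->C; (5,9):dx=-7,dy=-12->C; (5,10):dx=-2,dy=-17->C; (6,7):dx=-4,dy=-12->C
  (6,8):dx=-3,dy=-2->C; (6,9):dx=-1,dy=-5->C; (6,10):dx=+4,dy=-10->D; (7,8):dx=+1,dy=+10->C
  (7,9):dx=+3,dy=+7->C; (7,10):dx=+8,dy=+2->C; (8,9):dx=+2,dy=-3->D; (8,10):dx=+7,dy=-8->D
  (9,10):dx=+5,dy=-5->D
Step 2: C = 25, D = 20, total pairs = 45.
Step 3: tau = (C - D)/(n(n-1)/2) = (25 - 20)/45 = 0.111111.
Step 4: Exact two-sided p-value (enumerate n! = 3628800 permutations of y under H0): p = 0.727490.
Step 5: alpha = 0.1. fail to reject H0.

tau_b = 0.1111 (C=25, D=20), p = 0.727490, fail to reject H0.


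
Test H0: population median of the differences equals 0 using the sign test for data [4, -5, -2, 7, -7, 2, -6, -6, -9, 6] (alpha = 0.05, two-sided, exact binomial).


Step 1: Discard zero differences. Original n = 10; n_eff = number of nonzero differences = 10.
Nonzero differences (with sign): +4, -5, -2, +7, -7, +2, -6, -6, -9, +6
Step 2: Count signs: positive = 4, negative = 6.
Step 3: Under H0: P(positive) = 0.5, so the number of positives S ~ Bin(10, 0.5).
Step 4: Two-sided exact p-value = sum of Bin(10,0.5) probabilities at or below the observed probability = 0.753906.
Step 5: alpha = 0.05. fail to reject H0.

n_eff = 10, pos = 4, neg = 6, p = 0.753906, fail to reject H0.


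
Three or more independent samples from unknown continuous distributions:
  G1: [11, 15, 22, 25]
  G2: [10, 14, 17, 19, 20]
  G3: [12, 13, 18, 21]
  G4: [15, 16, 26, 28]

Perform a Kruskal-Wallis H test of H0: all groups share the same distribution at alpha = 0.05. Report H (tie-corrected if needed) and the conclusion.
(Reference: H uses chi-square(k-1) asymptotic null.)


Step 1: Combine all N = 17 observations and assign midranks.
sorted (value, group, rank): (10,G2,1), (11,G1,2), (12,G3,3), (13,G3,4), (14,G2,5), (15,G1,6.5), (15,G4,6.5), (16,G4,8), (17,G2,9), (18,G3,10), (19,G2,11), (20,G2,12), (21,G3,13), (22,G1,14), (25,G1,15), (26,G4,16), (28,G4,17)
Step 2: Sum ranks within each group.
R_1 = 37.5 (n_1 = 4)
R_2 = 38 (n_2 = 5)
R_3 = 30 (n_3 = 4)
R_4 = 47.5 (n_4 = 4)
Step 3: H = 12/(N(N+1)) * sum(R_i^2/n_i) - 3(N+1)
     = 12/(17*18) * (37.5^2/4 + 38^2/5 + 30^2/4 + 47.5^2/4) - 3*18
     = 0.039216 * 1429.42 - 54
     = 2.055882.
Step 4: Ties present; correction factor C = 1 - 6/(17^3 - 17) = 0.998775. Corrected H = 2.055882 / 0.998775 = 2.058405.
Step 5: Under H0, H ~ chi^2(3); p-value = 0.560373.
Step 6: alpha = 0.05. fail to reject H0.

H = 2.0584, df = 3, p = 0.560373, fail to reject H0.


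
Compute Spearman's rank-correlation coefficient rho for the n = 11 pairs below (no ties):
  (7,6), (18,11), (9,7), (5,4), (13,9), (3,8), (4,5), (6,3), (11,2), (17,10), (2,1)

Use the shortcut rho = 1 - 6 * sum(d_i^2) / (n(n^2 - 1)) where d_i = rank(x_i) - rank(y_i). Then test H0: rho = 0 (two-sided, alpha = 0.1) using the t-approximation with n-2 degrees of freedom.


Step 1: Rank x and y separately (midranks; no ties here).
rank(x): 7->6, 18->11, 9->7, 5->4, 13->9, 3->2, 4->3, 6->5, 11->8, 17->10, 2->1
rank(y): 6->6, 11->11, 7->7, 4->4, 9->9, 8->8, 5->5, 3->3, 2->2, 10->10, 1->1
Step 2: d_i = R_x(i) - R_y(i); compute d_i^2.
  (6-6)^2=0, (11-11)^2=0, (7-7)^2=0, (4-4)^2=0, (9-9)^2=0, (2-8)^2=36, (3-5)^2=4, (5-3)^2=4, (8-2)^2=36, (10-10)^2=0, (1-1)^2=0
sum(d^2) = 80.
Step 3: rho = 1 - 6*80 / (11*(11^2 - 1)) = 1 - 480/1320 = 0.636364.
Step 4: Under H0, t = rho * sqrt((n-2)/(1-rho^2)) = 2.4749 ~ t(9).
Step 5: Two-sided p-value from the t-distribution with 9 df = 0.035287.
Step 6: alpha = 0.1. reject H0.

rho = 0.6364, p = 0.035287, reject H0 at alpha = 0.1.


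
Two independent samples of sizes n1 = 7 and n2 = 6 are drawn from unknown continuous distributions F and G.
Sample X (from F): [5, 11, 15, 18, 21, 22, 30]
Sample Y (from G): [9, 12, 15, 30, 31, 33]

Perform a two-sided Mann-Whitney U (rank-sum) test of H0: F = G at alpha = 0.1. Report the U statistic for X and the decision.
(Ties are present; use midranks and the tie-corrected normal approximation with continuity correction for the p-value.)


Step 1: Combine and sort all 13 observations; assign midranks.
sorted (value, group): (5,X), (9,Y), (11,X), (12,Y), (15,X), (15,Y), (18,X), (21,X), (22,X), (30,X), (30,Y), (31,Y), (33,Y)
ranks: 5->1, 9->2, 11->3, 12->4, 15->5.5, 15->5.5, 18->7, 21->8, 22->9, 30->10.5, 30->10.5, 31->12, 33->13
Step 2: Rank sum for X: R1 = 1 + 3 + 5.5 + 7 + 8 + 9 + 10.5 = 44.
Step 3: U_X = R1 - n1(n1+1)/2 = 44 - 7*8/2 = 44 - 28 = 16.
       U_Y = n1*n2 - U_X = 42 - 16 = 26.
Step 4: Ties are present, so use the tie-corrected normal approximation (with continuity correction) for the p-value.
Step 5: p-value = 0.519167; compare to alpha = 0.1. fail to reject H0.

U_X = 16, p = 0.519167, fail to reject H0 at alpha = 0.1.


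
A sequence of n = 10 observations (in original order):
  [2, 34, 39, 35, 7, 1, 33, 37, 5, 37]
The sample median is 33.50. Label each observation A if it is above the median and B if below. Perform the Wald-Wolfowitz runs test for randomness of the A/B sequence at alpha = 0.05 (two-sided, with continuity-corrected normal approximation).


Step 1: Compute median = 33.50; label A = above, B = below.
Labels in order: BAAABBBABA  (n_A = 5, n_B = 5)
Step 2: Count runs R = 6.
Step 3: Under H0 (random ordering), E[R] = 2*n_A*n_B/(n_A+n_B) + 1 = 2*5*5/10 + 1 = 6.0000.
        Var[R] = 2*n_A*n_B*(2*n_A*n_B - n_A - n_B) / ((n_A+n_B)^2 * (n_A+n_B-1)) = 2000/900 = 2.2222.
        SD[R] = 1.4907.
Step 4: R = E[R], so z = 0 with no continuity correction.
Step 5: Two-sided p-value via normal approximation = 2*(1 - Phi(|z|)) = 1.000000.
Step 6: alpha = 0.05. fail to reject H0.

R = 6, z = 0.0000, p = 1.000000, fail to reject H0.


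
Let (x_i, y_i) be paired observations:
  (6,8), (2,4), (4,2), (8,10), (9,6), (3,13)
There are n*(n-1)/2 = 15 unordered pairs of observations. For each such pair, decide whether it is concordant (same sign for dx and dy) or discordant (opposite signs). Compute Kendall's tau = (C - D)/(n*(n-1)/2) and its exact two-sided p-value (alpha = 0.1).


Step 1: Enumerate the 15 unordered pairs (i,j) with i<j and classify each by sign(x_j-x_i) * sign(y_j-y_i).
  (1,2):dx=-4,dy=-4->C; (1,3):dx=-2,dy=-6->C; (1,4):dx=+2,dy=+2->C; (1,5):dx=+3,dy=-2->D
  (1,6):dx=-3,dy=+5->D; (2,3):dx=+2,dy=-2->D; (2,4):dx=+6,dy=+6->C; (2,5):dx=+7,dy=+2->C
  (2,6):dx=+1,dy=+9->C; (3,4):dx=+4,dy=+8->C; (3,5):dx=+5,dy=+4->C; (3,6):dx=-1,dy=+11->D
  (4,5):dx=+1,dy=-4->D; (4,6):dx=-5,dy=+3->D; (5,6):dx=-6,dy=+7->D
Step 2: C = 8, D = 7, total pairs = 15.
Step 3: tau = (C - D)/(n(n-1)/2) = (8 - 7)/15 = 0.066667.
Step 4: Exact two-sided p-value (enumerate n! = 720 permutations of y under H0): p = 1.000000.
Step 5: alpha = 0.1. fail to reject H0.

tau_b = 0.0667 (C=8, D=7), p = 1.000000, fail to reject H0.


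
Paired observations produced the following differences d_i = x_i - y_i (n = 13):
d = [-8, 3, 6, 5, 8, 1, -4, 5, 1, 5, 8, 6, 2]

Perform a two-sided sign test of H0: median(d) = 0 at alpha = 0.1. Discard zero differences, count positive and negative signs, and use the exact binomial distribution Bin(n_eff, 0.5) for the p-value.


Step 1: Discard zero differences. Original n = 13; n_eff = number of nonzero differences = 13.
Nonzero differences (with sign): -8, +3, +6, +5, +8, +1, -4, +5, +1, +5, +8, +6, +2
Step 2: Count signs: positive = 11, negative = 2.
Step 3: Under H0: P(positive) = 0.5, so the number of positives S ~ Bin(13, 0.5).
Step 4: Two-sided exact p-value = sum of Bin(13,0.5) probabilities at or below the observed probability = 0.022461.
Step 5: alpha = 0.1. reject H0.

n_eff = 13, pos = 11, neg = 2, p = 0.022461, reject H0.


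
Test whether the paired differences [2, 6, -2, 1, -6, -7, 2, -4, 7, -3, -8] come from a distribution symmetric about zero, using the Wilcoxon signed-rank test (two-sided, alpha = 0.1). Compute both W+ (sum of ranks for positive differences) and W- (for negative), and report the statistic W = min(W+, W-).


Step 1: Drop any zero differences (none here) and take |d_i|.
|d| = [2, 6, 2, 1, 6, 7, 2, 4, 7, 3, 8]
Step 2: Midrank |d_i| (ties get averaged ranks).
ranks: |2|->3, |6|->7.5, |2|->3, |1|->1, |6|->7.5, |7|->9.5, |2|->3, |4|->6, |7|->9.5, |3|->5, |8|->11
Step 3: Attach original signs; sum ranks with positive sign and with negative sign.
W+ = 3 + 7.5 + 1 + 3 + 9.5 = 24
W- = 3 + 7.5 + 9.5 + 6 + 5 + 11 = 42
(Check: W+ + W- = 66 should equal n(n+1)/2 = 66.)
Step 4: Test statistic W = min(W+, W-) = 24.
Step 5: Ties in |d|, so use the tie-corrected normal approximation.
        E[W] = n(n+1)/4 = 11*12/4 = 33.
        Tie groups: |d|=2 (t=3), |d|=6 (t=2), |d|=7 (t=2); sum(t^3 - t) = 36.
        Var[W] = n(n+1)(2n+1)/24 - sum(t^3-t)/48 = 3036/24 - 36/48 = 125.75.
        z = (W - E[W]) / sqrt(Var[W]) = (24 - 33) / 11.2138 = -0.8026.
        Two-sided p = 2*Phi(z) = 0.422217.
Step 6: alpha = 0.1. fail to reject H0.

W+ = 24, W- = 42, W = min = 24, p = 0.422217, fail to reject H0.


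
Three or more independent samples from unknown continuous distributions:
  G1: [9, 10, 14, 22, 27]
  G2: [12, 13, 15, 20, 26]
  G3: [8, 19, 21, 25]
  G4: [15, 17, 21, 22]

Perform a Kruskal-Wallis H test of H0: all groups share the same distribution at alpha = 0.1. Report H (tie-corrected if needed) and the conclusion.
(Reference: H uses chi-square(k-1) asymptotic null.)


Step 1: Combine all N = 18 observations and assign midranks.
sorted (value, group, rank): (8,G3,1), (9,G1,2), (10,G1,3), (12,G2,4), (13,G2,5), (14,G1,6), (15,G2,7.5), (15,G4,7.5), (17,G4,9), (19,G3,10), (20,G2,11), (21,G3,12.5), (21,G4,12.5), (22,G1,14.5), (22,G4,14.5), (25,G3,16), (26,G2,17), (27,G1,18)
Step 2: Sum ranks within each group.
R_1 = 43.5 (n_1 = 5)
R_2 = 44.5 (n_2 = 5)
R_3 = 39.5 (n_3 = 4)
R_4 = 43.5 (n_4 = 4)
Step 3: H = 12/(N(N+1)) * sum(R_i^2/n_i) - 3(N+1)
     = 12/(18*19) * (43.5^2/5 + 44.5^2/5 + 39.5^2/4 + 43.5^2/4) - 3*19
     = 0.035088 * 1637.62 - 57
     = 0.460526.
Step 4: Ties present; correction factor C = 1 - 18/(18^3 - 18) = 0.996904. Corrected H = 0.460526 / 0.996904 = 0.461957.
Step 5: Under H0, H ~ chi^2(3); p-value = 0.927166.
Step 6: alpha = 0.1. fail to reject H0.

H = 0.4620, df = 3, p = 0.927166, fail to reject H0.


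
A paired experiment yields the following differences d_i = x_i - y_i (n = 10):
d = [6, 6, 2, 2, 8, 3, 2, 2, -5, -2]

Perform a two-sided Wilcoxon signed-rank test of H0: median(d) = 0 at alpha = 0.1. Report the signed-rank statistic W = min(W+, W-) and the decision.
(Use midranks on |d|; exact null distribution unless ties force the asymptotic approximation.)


Step 1: Drop any zero differences (none here) and take |d_i|.
|d| = [6, 6, 2, 2, 8, 3, 2, 2, 5, 2]
Step 2: Midrank |d_i| (ties get averaged ranks).
ranks: |6|->8.5, |6|->8.5, |2|->3, |2|->3, |8|->10, |3|->6, |2|->3, |2|->3, |5|->7, |2|->3
Step 3: Attach original signs; sum ranks with positive sign and with negative sign.
W+ = 8.5 + 8.5 + 3 + 3 + 10 + 6 + 3 + 3 = 45
W- = 7 + 3 = 10
(Check: W+ + W- = 55 should equal n(n+1)/2 = 55.)
Step 4: Test statistic W = min(W+, W-) = 10.
Step 5: Ties in |d|, so use the tie-corrected normal approximation.
        E[W] = n(n+1)/4 = 10*11/4 = 27.5.
        Tie groups: |d|=2 (t=5), |d|=6 (t=2); sum(t^3 - t) = 126.
        Var[W] = n(n+1)(2n+1)/24 - sum(t^3-t)/48 = 2310/24 - 126/48 = 93.625.
        z = (W - E[W]) / sqrt(Var[W]) = (10 - 27.5) / 9.6760 = -1.8086.
        Two-sided p = 2*Phi(z) = 0.070513.
Step 6: alpha = 0.1. reject H0.

W+ = 45, W- = 10, W = min = 10, p = 0.070513, reject H0.


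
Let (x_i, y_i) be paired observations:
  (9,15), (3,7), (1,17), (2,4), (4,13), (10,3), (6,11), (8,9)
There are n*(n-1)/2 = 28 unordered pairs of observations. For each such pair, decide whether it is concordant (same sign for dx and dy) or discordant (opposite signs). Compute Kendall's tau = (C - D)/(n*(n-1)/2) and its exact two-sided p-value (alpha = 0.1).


Step 1: Enumerate the 28 unordered pairs (i,j) with i<j and classify each by sign(x_j-x_i) * sign(y_j-y_i).
  (1,2):dx=-6,dy=-8->C; (1,3):dx=-8,dy=+2->D; (1,4):dx=-7,dy=-11->C; (1,5):dx=-5,dy=-2->C
  (1,6):dx=+1,dy=-12->D; (1,7):dx=-3,dy=-4->C; (1,8):dx=-1,dy=-6->C; (2,3):dx=-2,dy=+10->D
  (2,4):dx=-1,dy=-3->C; (2,5):dx=+1,dy=+6->C; (2,6):dx=+7,dy=-4->D; (2,7):dx=+3,dy=+4->C
  (2,8):dx=+5,dy=+2->C; (3,4):dx=+1,dy=-13->D; (3,5):dx=+3,dy=-4->D; (3,6):dx=+9,dy=-14->D
  (3,7):dx=+5,dy=-6->D; (3,8):dx=+7,dy=-8->D; (4,5):dx=+2,dy=+9->C; (4,6):dx=+8,dy=-1->D
  (4,7):dx=+4,dy=+7->C; (4,8):dx=+6,dy=+5->C; (5,6):dx=+6,dy=-10->D; (5,7):dx=+2,dy=-2->D
  (5,8):dx=+4,dy=-4->D; (6,7):dx=-4,dy=+8->D; (6,8):dx=-2,dy=+6->D; (7,8):dx=+2,dy=-2->D
Step 2: C = 12, D = 16, total pairs = 28.
Step 3: tau = (C - D)/(n(n-1)/2) = (12 - 16)/28 = -0.142857.
Step 4: Exact two-sided p-value (enumerate n! = 40320 permutations of y under H0): p = 0.719544.
Step 5: alpha = 0.1. fail to reject H0.

tau_b = -0.1429 (C=12, D=16), p = 0.719544, fail to reject H0.


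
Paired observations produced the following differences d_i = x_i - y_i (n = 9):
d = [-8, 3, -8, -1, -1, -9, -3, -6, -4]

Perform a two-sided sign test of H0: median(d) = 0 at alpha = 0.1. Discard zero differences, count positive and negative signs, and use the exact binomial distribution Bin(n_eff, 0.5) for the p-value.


Step 1: Discard zero differences. Original n = 9; n_eff = number of nonzero differences = 9.
Nonzero differences (with sign): -8, +3, -8, -1, -1, -9, -3, -6, -4
Step 2: Count signs: positive = 1, negative = 8.
Step 3: Under H0: P(positive) = 0.5, so the number of positives S ~ Bin(9, 0.5).
Step 4: Two-sided exact p-value = sum of Bin(9,0.5) probabilities at or below the observed probability = 0.039062.
Step 5: alpha = 0.1. reject H0.

n_eff = 9, pos = 1, neg = 8, p = 0.039062, reject H0.


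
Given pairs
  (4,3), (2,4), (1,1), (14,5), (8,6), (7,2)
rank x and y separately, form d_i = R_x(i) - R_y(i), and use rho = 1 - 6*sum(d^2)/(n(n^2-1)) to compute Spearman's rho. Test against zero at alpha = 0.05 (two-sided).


Step 1: Rank x and y separately (midranks; no ties here).
rank(x): 4->3, 2->2, 1->1, 14->6, 8->5, 7->4
rank(y): 3->3, 4->4, 1->1, 5->5, 6->6, 2->2
Step 2: d_i = R_x(i) - R_y(i); compute d_i^2.
  (3-3)^2=0, (2-4)^2=4, (1-1)^2=0, (6-5)^2=1, (5-6)^2=1, (4-2)^2=4
sum(d^2) = 10.
Step 3: rho = 1 - 6*10 / (6*(6^2 - 1)) = 1 - 60/210 = 0.714286.
Step 4: Under H0, t = rho * sqrt((n-2)/(1-rho^2)) = 2.0412 ~ t(4).
Step 5: Two-sided p-value from the t-distribution with 4 df = 0.110787.
Step 6: alpha = 0.05. fail to reject H0.

rho = 0.7143, p = 0.110787, fail to reject H0 at alpha = 0.05.


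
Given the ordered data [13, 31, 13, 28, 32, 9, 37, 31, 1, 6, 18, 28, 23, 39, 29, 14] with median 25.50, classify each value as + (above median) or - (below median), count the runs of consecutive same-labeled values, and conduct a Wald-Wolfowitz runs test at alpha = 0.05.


Step 1: Compute median = 25.50; label A = above, B = below.
Labels in order: BABAABAABBBABAAB  (n_A = 8, n_B = 8)
Step 2: Count runs R = 11.
Step 3: Under H0 (random ordering), E[R] = 2*n_A*n_B/(n_A+n_B) + 1 = 2*8*8/16 + 1 = 9.0000.
        Var[R] = 2*n_A*n_B*(2*n_A*n_B - n_A - n_B) / ((n_A+n_B)^2 * (n_A+n_B-1)) = 14336/3840 = 3.7333.
        SD[R] = 1.9322.
Step 4: Continuity-corrected z = (R - 0.5 - E[R]) / SD[R] = (11 - 0.5 - 9.0000) / 1.9322 = 0.7763.
Step 5: Two-sided p-value via normal approximation = 2*(1 - Phi(|z|)) = 0.437558.
Step 6: alpha = 0.05. fail to reject H0.

R = 11, z = 0.7763, p = 0.437558, fail to reject H0.


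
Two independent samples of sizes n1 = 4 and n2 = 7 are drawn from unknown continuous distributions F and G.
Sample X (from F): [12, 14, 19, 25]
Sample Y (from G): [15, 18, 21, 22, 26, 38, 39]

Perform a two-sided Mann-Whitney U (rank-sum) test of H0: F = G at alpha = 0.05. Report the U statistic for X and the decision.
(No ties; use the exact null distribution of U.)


Step 1: Combine and sort all 11 observations; assign midranks.
sorted (value, group): (12,X), (14,X), (15,Y), (18,Y), (19,X), (21,Y), (22,Y), (25,X), (26,Y), (38,Y), (39,Y)
ranks: 12->1, 14->2, 15->3, 18->4, 19->5, 21->6, 22->7, 25->8, 26->9, 38->10, 39->11
Step 2: Rank sum for X: R1 = 1 + 2 + 5 + 8 = 16.
Step 3: U_X = R1 - n1(n1+1)/2 = 16 - 4*5/2 = 16 - 10 = 6.
       U_Y = n1*n2 - U_X = 28 - 6 = 22.
Step 4: No ties, so the exact null distribution of U (based on enumerating the C(11,4) = 330 equally likely rank assignments) gives the two-sided p-value.
Step 5: p-value = 0.163636; compare to alpha = 0.05. fail to reject H0.

U_X = 6, p = 0.163636, fail to reject H0 at alpha = 0.05.


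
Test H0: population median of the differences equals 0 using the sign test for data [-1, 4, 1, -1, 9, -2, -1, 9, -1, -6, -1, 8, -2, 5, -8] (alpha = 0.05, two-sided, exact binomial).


Step 1: Discard zero differences. Original n = 15; n_eff = number of nonzero differences = 15.
Nonzero differences (with sign): -1, +4, +1, -1, +9, -2, -1, +9, -1, -6, -1, +8, -2, +5, -8
Step 2: Count signs: positive = 6, negative = 9.
Step 3: Under H0: P(positive) = 0.5, so the number of positives S ~ Bin(15, 0.5).
Step 4: Two-sided exact p-value = sum of Bin(15,0.5) probabilities at or below the observed probability = 0.607239.
Step 5: alpha = 0.05. fail to reject H0.

n_eff = 15, pos = 6, neg = 9, p = 0.607239, fail to reject H0.


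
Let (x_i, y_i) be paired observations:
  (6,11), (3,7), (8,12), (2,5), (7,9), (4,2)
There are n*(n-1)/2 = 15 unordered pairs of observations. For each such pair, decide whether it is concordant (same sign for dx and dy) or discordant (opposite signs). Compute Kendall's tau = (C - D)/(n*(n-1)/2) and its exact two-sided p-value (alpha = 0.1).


Step 1: Enumerate the 15 unordered pairs (i,j) with i<j and classify each by sign(x_j-x_i) * sign(y_j-y_i).
  (1,2):dx=-3,dy=-4->C; (1,3):dx=+2,dy=+1->C; (1,4):dx=-4,dy=-6->C; (1,5):dx=+1,dy=-2->D
  (1,6):dx=-2,dy=-9->C; (2,3):dx=+5,dy=+5->C; (2,4):dx=-1,dy=-2->C; (2,5):dx=+4,dy=+2->C
  (2,6):dx=+1,dy=-5->D; (3,4):dx=-6,dy=-7->C; (3,5):dx=-1,dy=-3->C; (3,6):dx=-4,dy=-10->C
  (4,5):dx=+5,dy=+4->C; (4,6):dx=+2,dy=-3->D; (5,6):dx=-3,dy=-7->C
Step 2: C = 12, D = 3, total pairs = 15.
Step 3: tau = (C - D)/(n(n-1)/2) = (12 - 3)/15 = 0.600000.
Step 4: Exact two-sided p-value (enumerate n! = 720 permutations of y under H0): p = 0.136111.
Step 5: alpha = 0.1. fail to reject H0.

tau_b = 0.6000 (C=12, D=3), p = 0.136111, fail to reject H0.


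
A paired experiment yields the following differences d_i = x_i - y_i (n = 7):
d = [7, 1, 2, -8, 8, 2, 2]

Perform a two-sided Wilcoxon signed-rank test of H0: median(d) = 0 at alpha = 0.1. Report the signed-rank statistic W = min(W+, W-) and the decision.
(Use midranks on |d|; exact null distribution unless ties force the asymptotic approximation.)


Step 1: Drop any zero differences (none here) and take |d_i|.
|d| = [7, 1, 2, 8, 8, 2, 2]
Step 2: Midrank |d_i| (ties get averaged ranks).
ranks: |7|->5, |1|->1, |2|->3, |8|->6.5, |8|->6.5, |2|->3, |2|->3
Step 3: Attach original signs; sum ranks with positive sign and with negative sign.
W+ = 5 + 1 + 3 + 6.5 + 3 + 3 = 21.5
W- = 6.5 = 6.5
(Check: W+ + W- = 28 should equal n(n+1)/2 = 28.)
Step 4: Test statistic W = min(W+, W-) = 6.5.
Step 5: Ties in |d|, so use the tie-corrected normal approximation.
        E[W] = n(n+1)/4 = 7*8/4 = 14.
        Tie groups: |d|=2 (t=3), |d|=8 (t=2); sum(t^3 - t) = 30.
        Var[W] = n(n+1)(2n+1)/24 - sum(t^3-t)/48 = 840/24 - 30/48 = 34.375.
        z = (W - E[W]) / sqrt(Var[W]) = (6.5 - 14) / 5.8630 = -1.2792.
        Two-sided p = 2*Phi(z) = 0.200825.
Step 6: alpha = 0.1. fail to reject H0.

W+ = 21.5, W- = 6.5, W = min = 6.5, p = 0.200825, fail to reject H0.


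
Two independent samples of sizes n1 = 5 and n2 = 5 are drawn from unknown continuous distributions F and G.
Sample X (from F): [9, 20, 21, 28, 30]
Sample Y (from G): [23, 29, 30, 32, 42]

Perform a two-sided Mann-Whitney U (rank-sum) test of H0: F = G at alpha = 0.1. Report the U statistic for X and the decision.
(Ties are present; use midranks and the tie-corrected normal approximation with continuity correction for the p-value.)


Step 1: Combine and sort all 10 observations; assign midranks.
sorted (value, group): (9,X), (20,X), (21,X), (23,Y), (28,X), (29,Y), (30,X), (30,Y), (32,Y), (42,Y)
ranks: 9->1, 20->2, 21->3, 23->4, 28->5, 29->6, 30->7.5, 30->7.5, 32->9, 42->10
Step 2: Rank sum for X: R1 = 1 + 2 + 3 + 5 + 7.5 = 18.5.
Step 3: U_X = R1 - n1(n1+1)/2 = 18.5 - 5*6/2 = 18.5 - 15 = 3.5.
       U_Y = n1*n2 - U_X = 25 - 3.5 = 21.5.
Step 4: Ties are present, so use the tie-corrected normal approximation (with continuity correction) for the p-value.
Step 5: p-value = 0.074913; compare to alpha = 0.1. reject H0.

U_X = 3.5, p = 0.074913, reject H0 at alpha = 0.1.


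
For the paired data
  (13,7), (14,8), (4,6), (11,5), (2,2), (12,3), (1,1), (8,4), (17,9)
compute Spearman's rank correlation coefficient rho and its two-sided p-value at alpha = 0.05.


Step 1: Rank x and y separately (midranks; no ties here).
rank(x): 13->7, 14->8, 4->3, 11->5, 2->2, 12->6, 1->1, 8->4, 17->9
rank(y): 7->7, 8->8, 6->6, 5->5, 2->2, 3->3, 1->1, 4->4, 9->9
Step 2: d_i = R_x(i) - R_y(i); compute d_i^2.
  (7-7)^2=0, (8-8)^2=0, (3-6)^2=9, (5-5)^2=0, (2-2)^2=0, (6-3)^2=9, (1-1)^2=0, (4-4)^2=0, (9-9)^2=0
sum(d^2) = 18.
Step 3: rho = 1 - 6*18 / (9*(9^2 - 1)) = 1 - 108/720 = 0.850000.
Step 4: Under H0, t = rho * sqrt((n-2)/(1-rho^2)) = 4.2691 ~ t(7).
Step 5: Two-sided p-value from the t-distribution with 7 df = 0.003705.
Step 6: alpha = 0.05. reject H0.

rho = 0.8500, p = 0.003705, reject H0 at alpha = 0.05.


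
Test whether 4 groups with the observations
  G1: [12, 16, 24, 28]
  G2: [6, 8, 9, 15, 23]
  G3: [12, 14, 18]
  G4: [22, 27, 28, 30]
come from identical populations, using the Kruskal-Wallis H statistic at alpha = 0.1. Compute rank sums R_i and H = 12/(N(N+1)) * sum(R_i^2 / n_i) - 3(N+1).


Step 1: Combine all N = 16 observations and assign midranks.
sorted (value, group, rank): (6,G2,1), (8,G2,2), (9,G2,3), (12,G1,4.5), (12,G3,4.5), (14,G3,6), (15,G2,7), (16,G1,8), (18,G3,9), (22,G4,10), (23,G2,11), (24,G1,12), (27,G4,13), (28,G1,14.5), (28,G4,14.5), (30,G4,16)
Step 2: Sum ranks within each group.
R_1 = 39 (n_1 = 4)
R_2 = 24 (n_2 = 5)
R_3 = 19.5 (n_3 = 3)
R_4 = 53.5 (n_4 = 4)
Step 3: H = 12/(N(N+1)) * sum(R_i^2/n_i) - 3(N+1)
     = 12/(16*17) * (39^2/4 + 24^2/5 + 19.5^2/3 + 53.5^2/4) - 3*17
     = 0.044118 * 1337.76 - 51
     = 8.018934.
Step 4: Ties present; correction factor C = 1 - 12/(16^3 - 16) = 0.997059. Corrected H = 8.018934 / 0.997059 = 8.042588.
Step 5: Under H0, H ~ chi^2(3); p-value = 0.045140.
Step 6: alpha = 0.1. reject H0.

H = 8.0426, df = 3, p = 0.045140, reject H0.


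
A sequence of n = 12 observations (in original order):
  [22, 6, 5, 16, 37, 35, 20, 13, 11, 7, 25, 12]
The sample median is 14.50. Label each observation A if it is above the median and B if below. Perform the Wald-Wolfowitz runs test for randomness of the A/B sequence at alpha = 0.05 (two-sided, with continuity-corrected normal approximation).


Step 1: Compute median = 14.50; label A = above, B = below.
Labels in order: ABBAAAABBBAB  (n_A = 6, n_B = 6)
Step 2: Count runs R = 6.
Step 3: Under H0 (random ordering), E[R] = 2*n_A*n_B/(n_A+n_B) + 1 = 2*6*6/12 + 1 = 7.0000.
        Var[R] = 2*n_A*n_B*(2*n_A*n_B - n_A - n_B) / ((n_A+n_B)^2 * (n_A+n_B-1)) = 4320/1584 = 2.7273.
        SD[R] = 1.6514.
Step 4: Continuity-corrected z = (R + 0.5 - E[R]) / SD[R] = (6 + 0.5 - 7.0000) / 1.6514 = -0.3028.
Step 5: Two-sided p-value via normal approximation = 2*(1 - Phi(|z|)) = 0.762069.
Step 6: alpha = 0.05. fail to reject H0.

R = 6, z = -0.3028, p = 0.762069, fail to reject H0.


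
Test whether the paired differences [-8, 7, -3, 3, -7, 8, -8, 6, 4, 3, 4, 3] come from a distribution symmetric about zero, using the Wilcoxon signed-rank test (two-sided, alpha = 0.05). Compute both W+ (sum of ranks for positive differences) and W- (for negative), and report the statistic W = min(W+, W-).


Step 1: Drop any zero differences (none here) and take |d_i|.
|d| = [8, 7, 3, 3, 7, 8, 8, 6, 4, 3, 4, 3]
Step 2: Midrank |d_i| (ties get averaged ranks).
ranks: |8|->11, |7|->8.5, |3|->2.5, |3|->2.5, |7|->8.5, |8|->11, |8|->11, |6|->7, |4|->5.5, |3|->2.5, |4|->5.5, |3|->2.5
Step 3: Attach original signs; sum ranks with positive sign and with negative sign.
W+ = 8.5 + 2.5 + 11 + 7 + 5.5 + 2.5 + 5.5 + 2.5 = 45
W- = 11 + 2.5 + 8.5 + 11 = 33
(Check: W+ + W- = 78 should equal n(n+1)/2 = 78.)
Step 4: Test statistic W = min(W+, W-) = 33.
Step 5: Ties in |d|, so use the tie-corrected normal approximation.
        E[W] = n(n+1)/4 = 12*13/4 = 39.
        Tie groups: |d|=3 (t=4), |d|=4 (t=2), |d|=7 (t=2), |d|=8 (t=3); sum(t^3 - t) = 96.
        Var[W] = n(n+1)(2n+1)/24 - sum(t^3-t)/48 = 3900/24 - 96/48 = 160.5.
        z = (W - E[W]) / sqrt(Var[W]) = (33 - 39) / 12.6689 = -0.4736.
        Two-sided p = 2*Phi(z) = 0.635784.
Step 6: alpha = 0.05. fail to reject H0.

W+ = 45, W- = 33, W = min = 33, p = 0.635784, fail to reject H0.


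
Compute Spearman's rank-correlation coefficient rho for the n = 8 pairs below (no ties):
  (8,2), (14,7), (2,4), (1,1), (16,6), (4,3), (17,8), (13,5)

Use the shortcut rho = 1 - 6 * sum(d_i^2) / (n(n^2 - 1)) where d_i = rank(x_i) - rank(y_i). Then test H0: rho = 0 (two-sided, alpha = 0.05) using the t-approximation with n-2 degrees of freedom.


Step 1: Rank x and y separately (midranks; no ties here).
rank(x): 8->4, 14->6, 2->2, 1->1, 16->7, 4->3, 17->8, 13->5
rank(y): 2->2, 7->7, 4->4, 1->1, 6->6, 3->3, 8->8, 5->5
Step 2: d_i = R_x(i) - R_y(i); compute d_i^2.
  (4-2)^2=4, (6-7)^2=1, (2-4)^2=4, (1-1)^2=0, (7-6)^2=1, (3-3)^2=0, (8-8)^2=0, (5-5)^2=0
sum(d^2) = 10.
Step 3: rho = 1 - 6*10 / (8*(8^2 - 1)) = 1 - 60/504 = 0.880952.
Step 4: Under H0, t = rho * sqrt((n-2)/(1-rho^2)) = 4.5601 ~ t(6).
Step 5: Two-sided p-value from the t-distribution with 6 df = 0.003850.
Step 6: alpha = 0.05. reject H0.

rho = 0.8810, p = 0.003850, reject H0 at alpha = 0.05.


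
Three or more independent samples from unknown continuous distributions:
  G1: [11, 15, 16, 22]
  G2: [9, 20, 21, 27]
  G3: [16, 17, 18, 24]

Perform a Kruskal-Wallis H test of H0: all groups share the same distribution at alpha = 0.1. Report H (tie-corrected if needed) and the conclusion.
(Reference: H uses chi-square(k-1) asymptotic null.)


Step 1: Combine all N = 12 observations and assign midranks.
sorted (value, group, rank): (9,G2,1), (11,G1,2), (15,G1,3), (16,G1,4.5), (16,G3,4.5), (17,G3,6), (18,G3,7), (20,G2,8), (21,G2,9), (22,G1,10), (24,G3,11), (27,G2,12)
Step 2: Sum ranks within each group.
R_1 = 19.5 (n_1 = 4)
R_2 = 30 (n_2 = 4)
R_3 = 28.5 (n_3 = 4)
Step 3: H = 12/(N(N+1)) * sum(R_i^2/n_i) - 3(N+1)
     = 12/(12*13) * (19.5^2/4 + 30^2/4 + 28.5^2/4) - 3*13
     = 0.076923 * 523.125 - 39
     = 1.240385.
Step 4: Ties present; correction factor C = 1 - 6/(12^3 - 12) = 0.996503. Corrected H = 1.240385 / 0.996503 = 1.244737.
Step 5: Under H0, H ~ chi^2(2); p-value = 0.536672.
Step 6: alpha = 0.1. fail to reject H0.

H = 1.2447, df = 2, p = 0.536672, fail to reject H0.


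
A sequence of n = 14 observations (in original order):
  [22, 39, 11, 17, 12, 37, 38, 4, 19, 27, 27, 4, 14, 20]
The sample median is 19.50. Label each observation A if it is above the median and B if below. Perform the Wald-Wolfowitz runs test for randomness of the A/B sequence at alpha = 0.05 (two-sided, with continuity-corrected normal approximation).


Step 1: Compute median = 19.50; label A = above, B = below.
Labels in order: AABBBAABBAABBA  (n_A = 7, n_B = 7)
Step 2: Count runs R = 7.
Step 3: Under H0 (random ordering), E[R] = 2*n_A*n_B/(n_A+n_B) + 1 = 2*7*7/14 + 1 = 8.0000.
        Var[R] = 2*n_A*n_B*(2*n_A*n_B - n_A - n_B) / ((n_A+n_B)^2 * (n_A+n_B-1)) = 8232/2548 = 3.2308.
        SD[R] = 1.7974.
Step 4: Continuity-corrected z = (R + 0.5 - E[R]) / SD[R] = (7 + 0.5 - 8.0000) / 1.7974 = -0.2782.
Step 5: Two-sided p-value via normal approximation = 2*(1 - Phi(|z|)) = 0.780879.
Step 6: alpha = 0.05. fail to reject H0.

R = 7, z = -0.2782, p = 0.780879, fail to reject H0.


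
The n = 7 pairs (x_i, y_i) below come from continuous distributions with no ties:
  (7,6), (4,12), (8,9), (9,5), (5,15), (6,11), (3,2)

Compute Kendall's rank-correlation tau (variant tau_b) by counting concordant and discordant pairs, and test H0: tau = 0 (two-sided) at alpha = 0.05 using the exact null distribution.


Step 1: Enumerate the 21 unordered pairs (i,j) with i<j and classify each by sign(x_j-x_i) * sign(y_j-y_i).
  (1,2):dx=-3,dy=+6->D; (1,3):dx=+1,dy=+3->C; (1,4):dx=+2,dy=-1->D; (1,5):dx=-2,dy=+9->D
  (1,6):dx=-1,dy=+5->D; (1,7):dx=-4,dy=-4->C; (2,3):dx=+4,dy=-3->D; (2,4):dx=+5,dy=-7->D
  (2,5):dx=+1,dy=+3->C; (2,6):dx=+2,dy=-1->D; (2,7):dx=-1,dy=-10->C; (3,4):dx=+1,dy=-4->D
  (3,5):dx=-3,dy=+6->D; (3,6):dx=-2,dy=+2->D; (3,7):dx=-5,dy=-7->C; (4,5):dx=-4,dy=+10->D
  (4,6):dx=-3,dy=+6->D; (4,7):dx=-6,dy=-3->C; (5,6):dx=+1,dy=-4->D; (5,7):dx=-2,dy=-13->C
  (6,7):dx=-3,dy=-9->C
Step 2: C = 8, D = 13, total pairs = 21.
Step 3: tau = (C - D)/(n(n-1)/2) = (8 - 13)/21 = -0.238095.
Step 4: Exact two-sided p-value (enumerate n! = 5040 permutations of y under H0): p = 0.561905.
Step 5: alpha = 0.05. fail to reject H0.

tau_b = -0.2381 (C=8, D=13), p = 0.561905, fail to reject H0.
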